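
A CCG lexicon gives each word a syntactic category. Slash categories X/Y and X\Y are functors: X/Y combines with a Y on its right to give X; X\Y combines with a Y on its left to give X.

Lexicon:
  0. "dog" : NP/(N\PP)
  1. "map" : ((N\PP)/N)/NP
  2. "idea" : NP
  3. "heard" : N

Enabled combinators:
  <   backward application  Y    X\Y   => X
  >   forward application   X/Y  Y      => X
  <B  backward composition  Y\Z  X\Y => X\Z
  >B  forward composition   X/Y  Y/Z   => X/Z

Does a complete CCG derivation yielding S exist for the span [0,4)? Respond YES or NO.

NO

NP/(N\PP) ((N\PP)/N)/NP NP N
CKY chart[0,4] = {NP}; S ∉ chart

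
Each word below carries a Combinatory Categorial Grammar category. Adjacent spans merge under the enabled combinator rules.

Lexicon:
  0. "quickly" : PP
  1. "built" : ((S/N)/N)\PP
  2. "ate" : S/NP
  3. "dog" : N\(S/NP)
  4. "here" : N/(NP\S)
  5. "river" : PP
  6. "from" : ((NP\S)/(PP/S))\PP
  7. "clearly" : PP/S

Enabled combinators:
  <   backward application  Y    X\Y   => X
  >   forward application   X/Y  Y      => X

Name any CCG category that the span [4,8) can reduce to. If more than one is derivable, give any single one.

N

[0,8] S   >
  [0,4] S/N   >
    [0,2] (S/N)/N   <
      [0,1] "quickly" : PP
      [1,2] "built" : ((S/N)/N)\PP
    [2,4] N   <
      [2,3] "ate" : S/NP
      [3,4] "dog" : N\(S/NP)
  [4,8] N   >
    [4,5] "here" : N/(NP\S)
    [5,8] NP\S   >
      [5,7] (NP\S)/(PP/S)   <
        [5,6] "river" : PP
        [6,7] "from" : ((NP\S)/(PP/S))\PP
      [7,8] "clearly" : PP/S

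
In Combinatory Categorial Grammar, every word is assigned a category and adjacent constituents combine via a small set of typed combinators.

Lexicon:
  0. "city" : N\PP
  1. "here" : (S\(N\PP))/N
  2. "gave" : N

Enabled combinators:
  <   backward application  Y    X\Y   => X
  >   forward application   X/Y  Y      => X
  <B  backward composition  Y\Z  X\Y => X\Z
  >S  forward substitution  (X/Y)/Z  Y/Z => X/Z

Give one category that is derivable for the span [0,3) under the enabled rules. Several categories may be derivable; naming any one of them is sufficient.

[0,3] S   <
  [0,1] "city" : N\PP
  [1,3] S\(N\PP)   >
    [1,2] "here" : (S\(N\PP))/N
    [2,3] "gave" : N

S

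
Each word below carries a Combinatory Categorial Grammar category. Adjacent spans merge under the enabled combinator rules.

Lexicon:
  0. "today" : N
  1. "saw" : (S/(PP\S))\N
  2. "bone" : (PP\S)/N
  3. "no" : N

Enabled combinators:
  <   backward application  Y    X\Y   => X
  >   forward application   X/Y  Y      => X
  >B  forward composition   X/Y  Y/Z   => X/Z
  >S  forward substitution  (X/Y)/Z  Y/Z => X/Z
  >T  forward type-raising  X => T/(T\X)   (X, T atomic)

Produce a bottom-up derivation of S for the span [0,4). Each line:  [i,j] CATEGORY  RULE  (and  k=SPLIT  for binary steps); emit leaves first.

[0,4] S   >
  [0,2] S/(PP\S)   <
    [0,1] "today" : N
    [1,2] "saw" : (S/(PP\S))\N
  [2,4] PP\S   >
    [2,3] "bone" : (PP\S)/N
    [3,4] "no" : N

[0,1] N  lex  "today"
[1,2] (S/(PP\S))\N  lex  "saw"
[0,2] S/(PP\S)  <  k=1
[2,3] (PP\S)/N  lex  "bone"
[3,4] N  lex  "no"
[2,4] PP\S  >  k=3
[0,4] S  >  k=2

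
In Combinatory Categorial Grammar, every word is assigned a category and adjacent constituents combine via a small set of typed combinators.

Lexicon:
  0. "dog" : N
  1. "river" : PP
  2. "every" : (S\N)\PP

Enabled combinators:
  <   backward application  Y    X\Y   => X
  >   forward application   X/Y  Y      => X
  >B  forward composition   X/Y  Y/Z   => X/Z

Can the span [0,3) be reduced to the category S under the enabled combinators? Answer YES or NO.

[0,3] S   <
  [0,1] "dog" : N
  [1,3] S\N   <
    [1,2] "river" : PP
    [2,3] "every" : (S\N)\PP

YES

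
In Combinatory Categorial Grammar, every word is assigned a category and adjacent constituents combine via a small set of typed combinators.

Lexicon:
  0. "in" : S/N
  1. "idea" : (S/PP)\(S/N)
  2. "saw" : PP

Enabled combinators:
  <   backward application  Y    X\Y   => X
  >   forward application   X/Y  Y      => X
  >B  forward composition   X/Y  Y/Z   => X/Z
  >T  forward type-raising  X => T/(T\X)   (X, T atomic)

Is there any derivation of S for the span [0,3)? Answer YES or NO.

YES

[0,3] S   >
  [0,2] S/PP   <
    [0,1] "in" : S/N
    [1,2] "idea" : (S/PP)\(S/N)
  [2,3] "saw" : PP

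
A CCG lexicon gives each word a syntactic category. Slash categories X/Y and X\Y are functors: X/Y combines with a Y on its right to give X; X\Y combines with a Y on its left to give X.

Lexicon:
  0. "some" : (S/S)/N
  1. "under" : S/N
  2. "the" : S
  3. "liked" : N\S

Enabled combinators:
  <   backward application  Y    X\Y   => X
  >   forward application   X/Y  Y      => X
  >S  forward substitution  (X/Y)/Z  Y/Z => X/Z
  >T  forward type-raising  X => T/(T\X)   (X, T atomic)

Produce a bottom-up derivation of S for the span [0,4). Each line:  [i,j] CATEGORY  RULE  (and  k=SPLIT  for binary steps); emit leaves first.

[0,1] (S/S)/N  lex  "some"
[1,2] S/N  lex  "under"
[0,2] S/N  >S  k=1
[2,3] S  lex  "the"
[3,4] N\S  lex  "liked"
[2,4] N  <  k=3
[0,4] S  >  k=2

[0,4] S   >
  [0,2] S/N   >S
    [0,1] "some" : (S/S)/N
    [1,2] "under" : S/N
  [2,4] N   <
    [2,3] "the" : S
    [3,4] "liked" : N\S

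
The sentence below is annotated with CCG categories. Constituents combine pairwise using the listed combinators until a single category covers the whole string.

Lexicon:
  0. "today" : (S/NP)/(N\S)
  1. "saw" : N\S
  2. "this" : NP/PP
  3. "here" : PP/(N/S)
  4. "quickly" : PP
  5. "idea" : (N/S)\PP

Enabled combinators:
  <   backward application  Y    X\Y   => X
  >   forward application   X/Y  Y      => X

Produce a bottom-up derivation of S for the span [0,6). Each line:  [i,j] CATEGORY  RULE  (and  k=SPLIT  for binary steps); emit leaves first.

[0,1] (S/NP)/(N\S)  lex  "today"
[1,2] N\S  lex  "saw"
[0,2] S/NP  >  k=1
[2,3] NP/PP  lex  "this"
[3,4] PP/(N/S)  lex  "here"
[4,5] PP  lex  "quickly"
[5,6] (N/S)\PP  lex  "idea"
[4,6] N/S  <  k=5
[3,6] PP  >  k=4
[2,6] NP  >  k=3
[0,6] S  >  k=2

[0,6] S   >
  [0,2] S/NP   >
    [0,1] "today" : (S/NP)/(N\S)
    [1,2] "saw" : N\S
  [2,6] NP   >
    [2,3] "this" : NP/PP
    [3,6] PP   >
      [3,4] "here" : PP/(N/S)
      [4,6] N/S   <
        [4,5] "quickly" : PP
        [5,6] "idea" : (N/S)\PP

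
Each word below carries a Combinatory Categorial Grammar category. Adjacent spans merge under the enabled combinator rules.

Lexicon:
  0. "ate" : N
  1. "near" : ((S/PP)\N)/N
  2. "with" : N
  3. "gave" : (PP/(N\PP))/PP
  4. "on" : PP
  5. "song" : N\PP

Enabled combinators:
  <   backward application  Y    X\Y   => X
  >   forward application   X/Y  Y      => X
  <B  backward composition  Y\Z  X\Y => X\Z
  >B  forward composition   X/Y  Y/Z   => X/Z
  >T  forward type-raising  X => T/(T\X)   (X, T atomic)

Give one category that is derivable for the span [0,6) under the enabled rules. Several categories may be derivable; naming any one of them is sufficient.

S

[0,6] S   >
  [0,3] S/PP   <
    [0,1] "ate" : N
    [1,3] (S/PP)\N   >
      [1,2] "near" : ((S/PP)\N)/N
      [2,3] "with" : N
  [3,6] PP   >
    [3,5] PP/(N\PP)   >
      [3,4] "gave" : (PP/(N\PP))/PP
      [4,5] "on" : PP
    [5,6] "song" : N\PP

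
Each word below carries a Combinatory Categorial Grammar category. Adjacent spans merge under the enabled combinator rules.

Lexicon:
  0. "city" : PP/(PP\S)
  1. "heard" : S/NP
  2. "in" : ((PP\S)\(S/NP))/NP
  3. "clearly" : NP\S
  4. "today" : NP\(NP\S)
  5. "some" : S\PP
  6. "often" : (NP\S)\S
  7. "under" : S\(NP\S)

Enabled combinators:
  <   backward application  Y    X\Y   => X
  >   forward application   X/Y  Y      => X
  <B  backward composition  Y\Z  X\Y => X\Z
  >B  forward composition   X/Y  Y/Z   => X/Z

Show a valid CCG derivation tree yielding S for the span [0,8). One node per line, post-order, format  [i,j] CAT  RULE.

[0,1] PP/(PP\S)  lex  "city"
[1,2] S/NP  lex  "heard"
[2,3] ((PP\S)\(S/NP))/NP  lex  "in"
[3,4] NP\S  lex  "clearly"
[4,5] NP\(NP\S)  lex  "today"
[3,5] NP  <  k=4
[2,5] (PP\S)\(S/NP)  >  k=3
[1,5] PP\S  <  k=2
[0,5] PP  >  k=1
[5,6] S\PP  lex  "some"
[6,7] (NP\S)\S  lex  "often"
[7,8] S\(NP\S)  lex  "under"
[6,8] S\S  <B  k=7
[5,8] S\PP  <B  k=6
[0,8] S  <  k=5

[0,8] S   <
  [0,5] PP   >
    [0,1] "city" : PP/(PP\S)
    [1,5] PP\S   <
      [1,2] "heard" : S/NP
      [2,5] (PP\S)\(S/NP)   >
        [2,3] "in" : ((PP\S)\(S/NP))/NP
        [3,5] NP   <
          [3,4] "clearly" : NP\S
          [4,5] "today" : NP\(NP\S)
  [5,8] S\PP   <B
    [5,6] "some" : S\PP
    [6,8] S\S   <B
      [6,7] "often" : (NP\S)\S
      [7,8] "under" : S\(NP\S)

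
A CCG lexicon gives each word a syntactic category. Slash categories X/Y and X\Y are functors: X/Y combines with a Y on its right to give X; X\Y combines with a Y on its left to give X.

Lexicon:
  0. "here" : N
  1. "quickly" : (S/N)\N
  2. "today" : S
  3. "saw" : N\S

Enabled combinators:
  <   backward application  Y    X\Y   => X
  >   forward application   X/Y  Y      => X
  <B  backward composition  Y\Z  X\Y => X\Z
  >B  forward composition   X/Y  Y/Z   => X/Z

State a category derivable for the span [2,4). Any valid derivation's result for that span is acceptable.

[0,4] S   >
  [0,2] S/N   <
    [0,1] "here" : N
    [1,2] "quickly" : (S/N)\N
  [2,4] N   <
    [2,3] "today" : S
    [3,4] "saw" : N\S

N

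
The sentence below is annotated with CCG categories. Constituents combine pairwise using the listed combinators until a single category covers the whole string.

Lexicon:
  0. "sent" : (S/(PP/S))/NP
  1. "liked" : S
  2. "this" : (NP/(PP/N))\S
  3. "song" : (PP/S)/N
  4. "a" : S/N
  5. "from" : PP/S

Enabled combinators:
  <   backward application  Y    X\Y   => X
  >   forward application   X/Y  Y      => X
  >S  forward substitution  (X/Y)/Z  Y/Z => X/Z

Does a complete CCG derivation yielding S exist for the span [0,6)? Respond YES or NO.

[0,6] S   >
  [0,5] S/(PP/S)   >
    [0,1] "sent" : (S/(PP/S))/NP
    [1,5] NP   >
      [1,3] NP/(PP/N)   <
        [1,2] "liked" : S
        [2,3] "this" : (NP/(PP/N))\S
      [3,5] PP/N   >S
        [3,4] "song" : (PP/S)/N
        [4,5] "a" : S/N
  [5,6] "from" : PP/S

YES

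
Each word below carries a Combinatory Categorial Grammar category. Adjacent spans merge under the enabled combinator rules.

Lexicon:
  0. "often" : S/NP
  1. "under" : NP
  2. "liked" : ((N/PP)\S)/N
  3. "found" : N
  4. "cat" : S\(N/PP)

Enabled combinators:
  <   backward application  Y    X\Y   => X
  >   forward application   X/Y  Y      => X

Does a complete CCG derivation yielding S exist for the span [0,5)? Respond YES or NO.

YES

[0,5] S   <
  [0,4] N/PP   <
    [0,2] S   >
      [0,1] "often" : S/NP
      [1,2] "under" : NP
    [2,4] (N/PP)\S   >
      [2,3] "liked" : ((N/PP)\S)/N
      [3,4] "found" : N
  [4,5] "cat" : S\(N/PP)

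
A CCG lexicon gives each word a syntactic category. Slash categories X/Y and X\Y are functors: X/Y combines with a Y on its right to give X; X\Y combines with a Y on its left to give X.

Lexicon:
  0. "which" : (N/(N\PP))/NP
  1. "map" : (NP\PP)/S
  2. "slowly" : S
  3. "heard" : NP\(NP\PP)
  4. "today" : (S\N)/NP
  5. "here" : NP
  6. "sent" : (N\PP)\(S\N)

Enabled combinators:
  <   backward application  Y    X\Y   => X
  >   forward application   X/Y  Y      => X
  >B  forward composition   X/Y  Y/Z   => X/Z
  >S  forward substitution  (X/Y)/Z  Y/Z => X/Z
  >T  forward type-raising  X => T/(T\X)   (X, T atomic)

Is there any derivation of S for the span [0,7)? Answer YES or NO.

(N/(N\PP))/NP (NP\PP)/S S NP\(NP\PP) (S\N)/NP NP (N\PP)\(S\N)
CKY chart[0,7] = {N, N/(N\N), NP/(NP\N), PP/(PP\N), S/(S\N)}; S ∉ chart

NO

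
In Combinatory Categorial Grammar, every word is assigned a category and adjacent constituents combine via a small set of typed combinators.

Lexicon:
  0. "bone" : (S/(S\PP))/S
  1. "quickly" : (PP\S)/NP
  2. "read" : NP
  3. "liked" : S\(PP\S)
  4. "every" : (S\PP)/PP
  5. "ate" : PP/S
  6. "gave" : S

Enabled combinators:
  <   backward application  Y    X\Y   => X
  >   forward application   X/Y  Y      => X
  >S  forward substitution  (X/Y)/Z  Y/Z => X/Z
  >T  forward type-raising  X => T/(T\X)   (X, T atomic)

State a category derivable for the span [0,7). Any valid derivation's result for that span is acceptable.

[0,7] S   >
  [0,4] S/(S\PP)   >
    [0,1] "bone" : (S/(S\PP))/S
    [1,4] S   <
      [1,3] PP\S   >
        [1,2] "quickly" : (PP\S)/NP
        [2,3] "read" : NP
      [3,4] "liked" : S\(PP\S)
  [4,7] S\PP   >
    [4,5] "every" : (S\PP)/PP
    [5,7] PP   >
      [5,6] "ate" : PP/S
      [6,7] "gave" : S

S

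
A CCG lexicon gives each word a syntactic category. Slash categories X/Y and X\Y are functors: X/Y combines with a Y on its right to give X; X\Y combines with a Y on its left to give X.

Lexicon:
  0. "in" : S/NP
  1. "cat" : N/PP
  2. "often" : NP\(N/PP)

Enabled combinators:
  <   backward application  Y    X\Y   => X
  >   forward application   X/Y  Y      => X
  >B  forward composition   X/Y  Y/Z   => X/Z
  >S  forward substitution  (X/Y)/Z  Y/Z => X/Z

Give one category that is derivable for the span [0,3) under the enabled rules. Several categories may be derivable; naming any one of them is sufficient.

[0,3] S   >
  [0,1] "in" : S/NP
  [1,3] NP   <
    [1,2] "cat" : N/PP
    [2,3] "often" : NP\(N/PP)

S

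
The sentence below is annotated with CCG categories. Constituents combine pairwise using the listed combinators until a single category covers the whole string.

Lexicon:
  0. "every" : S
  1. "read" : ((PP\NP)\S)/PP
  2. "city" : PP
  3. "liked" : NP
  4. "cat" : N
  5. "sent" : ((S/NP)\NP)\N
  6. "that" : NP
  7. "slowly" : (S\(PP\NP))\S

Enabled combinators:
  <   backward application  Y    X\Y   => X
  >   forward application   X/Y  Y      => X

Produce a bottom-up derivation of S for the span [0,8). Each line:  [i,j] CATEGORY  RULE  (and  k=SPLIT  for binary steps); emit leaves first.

[0,1] S  lex  "every"
[1,2] ((PP\NP)\S)/PP  lex  "read"
[2,3] PP  lex  "city"
[1,3] (PP\NP)\S  >  k=2
[0,3] PP\NP  <  k=1
[3,4] NP  lex  "liked"
[4,5] N  lex  "cat"
[5,6] ((S/NP)\NP)\N  lex  "sent"
[4,6] (S/NP)\NP  <  k=5
[3,6] S/NP  <  k=4
[6,7] NP  lex  "that"
[3,7] S  >  k=6
[7,8] (S\(PP\NP))\S  lex  "slowly"
[3,8] S\(PP\NP)  <  k=7
[0,8] S  <  k=3

[0,8] S   <
  [0,3] PP\NP   <
    [0,1] "every" : S
    [1,3] (PP\NP)\S   >
      [1,2] "read" : ((PP\NP)\S)/PP
      [2,3] "city" : PP
  [3,8] S\(PP\NP)   <
    [3,7] S   >
      [3,6] S/NP   <
        [3,4] "liked" : NP
        [4,6] (S/NP)\NP   <
          [4,5] "cat" : N
          [5,6] "sent" : ((S/NP)\NP)\N
      [6,7] "that" : NP
    [7,8] "slowly" : (S\(PP\NP))\S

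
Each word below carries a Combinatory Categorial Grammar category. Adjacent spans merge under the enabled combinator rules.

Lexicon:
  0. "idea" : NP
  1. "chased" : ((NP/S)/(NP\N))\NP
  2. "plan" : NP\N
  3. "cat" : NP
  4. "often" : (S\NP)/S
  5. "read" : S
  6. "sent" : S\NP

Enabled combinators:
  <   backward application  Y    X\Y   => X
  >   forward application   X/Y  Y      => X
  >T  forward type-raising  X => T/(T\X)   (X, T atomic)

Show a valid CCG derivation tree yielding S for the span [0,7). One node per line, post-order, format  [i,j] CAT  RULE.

[0,1] NP  lex  "idea"
[1,2] ((NP/S)/(NP\N))\NP  lex  "chased"
[0,2] (NP/S)/(NP\N)  <  k=1
[2,3] NP\N  lex  "plan"
[0,3] NP/S  >  k=2
[3,4] NP  lex  "cat"
[4,5] (S\NP)/S  lex  "often"
[5,6] S  lex  "read"
[4,6] S\NP  >  k=5
[3,6] S  <  k=4
[0,6] NP  >  k=3
[6,7] S\NP  lex  "sent"
[0,7] S  <  k=6

[0,7] S   <
  [0,6] NP   >
    [0,3] NP/S   >
      [0,2] (NP/S)/(NP\N)   <
        [0,1] "idea" : NP
        [1,2] "chased" : ((NP/S)/(NP\N))\NP
      [2,3] "plan" : NP\N
    [3,6] S   <
      [3,4] "cat" : NP
      [4,6] S\NP   >
        [4,5] "often" : (S\NP)/S
        [5,6] "read" : S
  [6,7] "sent" : S\NP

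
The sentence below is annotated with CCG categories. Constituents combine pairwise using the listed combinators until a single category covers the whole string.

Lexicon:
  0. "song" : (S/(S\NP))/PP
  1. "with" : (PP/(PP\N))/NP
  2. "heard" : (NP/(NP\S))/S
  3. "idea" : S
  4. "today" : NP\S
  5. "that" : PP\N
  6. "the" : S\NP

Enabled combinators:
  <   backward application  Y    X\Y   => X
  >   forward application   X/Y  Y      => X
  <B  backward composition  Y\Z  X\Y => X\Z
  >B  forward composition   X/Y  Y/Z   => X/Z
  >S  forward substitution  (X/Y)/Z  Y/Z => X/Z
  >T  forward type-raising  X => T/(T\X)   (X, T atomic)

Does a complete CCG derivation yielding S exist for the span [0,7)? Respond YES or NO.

YES

[0,7] S   >
  [0,6] S/(S\NP)   >
    [0,1] "song" : (S/(S\NP))/PP
    [1,6] PP   >
      [1,5] PP/(PP\N)   >
        [1,2] "with" : (PP/(PP\N))/NP
        [2,5] NP   >
          [2,4] NP/(NP\S)   >
            [2,3] "heard" : (NP/(NP\S))/S
            [3,4] "idea" : S
          [4,5] "today" : NP\S
      [5,6] "that" : PP\N
  [6,7] "the" : S\NP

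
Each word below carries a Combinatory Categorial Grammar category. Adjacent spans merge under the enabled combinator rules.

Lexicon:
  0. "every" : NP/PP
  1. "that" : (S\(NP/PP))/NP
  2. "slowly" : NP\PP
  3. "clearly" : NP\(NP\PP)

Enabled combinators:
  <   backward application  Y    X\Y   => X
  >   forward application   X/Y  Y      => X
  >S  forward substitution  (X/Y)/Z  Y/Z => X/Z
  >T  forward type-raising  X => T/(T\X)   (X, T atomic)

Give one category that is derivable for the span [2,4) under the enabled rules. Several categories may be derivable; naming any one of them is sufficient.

[0,4] S   <
  [0,1] "every" : NP/PP
  [1,4] S\(NP/PP)   >
    [1,2] "that" : (S\(NP/PP))/NP
    [2,4] NP   <
      [2,3] "slowly" : NP\PP
      [3,4] "clearly" : NP\(NP\PP)

NP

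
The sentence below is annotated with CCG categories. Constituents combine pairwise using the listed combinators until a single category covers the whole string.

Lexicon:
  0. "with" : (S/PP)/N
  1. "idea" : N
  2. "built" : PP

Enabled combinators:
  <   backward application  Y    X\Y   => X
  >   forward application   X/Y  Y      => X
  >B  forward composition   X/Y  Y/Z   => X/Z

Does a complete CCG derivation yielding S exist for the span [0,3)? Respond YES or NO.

YES

[0,3] S   >
  [0,2] S/PP   >
    [0,1] "with" : (S/PP)/N
    [1,2] "idea" : N
  [2,3] "built" : PP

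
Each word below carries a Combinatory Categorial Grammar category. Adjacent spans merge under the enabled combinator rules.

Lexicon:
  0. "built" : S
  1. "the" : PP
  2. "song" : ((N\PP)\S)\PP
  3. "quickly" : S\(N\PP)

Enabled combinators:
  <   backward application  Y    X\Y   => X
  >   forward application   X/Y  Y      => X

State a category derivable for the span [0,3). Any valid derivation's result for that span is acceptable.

N\PP

[0,4] S   <
  [0,3] N\PP   <
    [0,1] "built" : S
    [1,3] (N\PP)\S   <
      [1,2] "the" : PP
      [2,3] "song" : ((N\PP)\S)\PP
  [3,4] "quickly" : S\(N\PP)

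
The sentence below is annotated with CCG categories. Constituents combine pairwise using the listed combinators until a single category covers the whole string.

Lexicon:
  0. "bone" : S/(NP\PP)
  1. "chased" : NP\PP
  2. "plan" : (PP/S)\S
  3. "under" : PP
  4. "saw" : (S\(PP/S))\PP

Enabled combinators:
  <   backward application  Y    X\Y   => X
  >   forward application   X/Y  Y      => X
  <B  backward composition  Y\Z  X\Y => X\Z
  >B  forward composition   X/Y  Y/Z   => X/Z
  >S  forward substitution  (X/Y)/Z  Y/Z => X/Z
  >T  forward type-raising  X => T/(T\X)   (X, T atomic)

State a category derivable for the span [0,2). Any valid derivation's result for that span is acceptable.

S

[0,5] S   <
  [0,3] PP/S   <
    [0,2] S   >
      [0,1] "bone" : S/(NP\PP)
      [1,2] "chased" : NP\PP
    [2,3] "plan" : (PP/S)\S
  [3,5] S\(PP/S)   <
    [3,4] "under" : PP
    [4,5] "saw" : (S\(PP/S))\PP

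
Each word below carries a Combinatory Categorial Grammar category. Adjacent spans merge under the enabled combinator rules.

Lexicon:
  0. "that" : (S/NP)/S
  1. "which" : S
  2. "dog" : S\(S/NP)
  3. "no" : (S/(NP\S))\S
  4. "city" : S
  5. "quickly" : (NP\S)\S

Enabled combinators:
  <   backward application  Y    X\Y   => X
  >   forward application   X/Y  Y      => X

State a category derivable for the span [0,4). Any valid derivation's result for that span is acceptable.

S/(NP\S)

[0,6] S   >
  [0,4] S/(NP\S)   <
    [0,3] S   <
      [0,2] S/NP   >
        [0,1] "that" : (S/NP)/S
        [1,2] "which" : S
      [2,3] "dog" : S\(S/NP)
    [3,4] "no" : (S/(NP\S))\S
  [4,6] NP\S   <
    [4,5] "city" : S
    [5,6] "quickly" : (NP\S)\S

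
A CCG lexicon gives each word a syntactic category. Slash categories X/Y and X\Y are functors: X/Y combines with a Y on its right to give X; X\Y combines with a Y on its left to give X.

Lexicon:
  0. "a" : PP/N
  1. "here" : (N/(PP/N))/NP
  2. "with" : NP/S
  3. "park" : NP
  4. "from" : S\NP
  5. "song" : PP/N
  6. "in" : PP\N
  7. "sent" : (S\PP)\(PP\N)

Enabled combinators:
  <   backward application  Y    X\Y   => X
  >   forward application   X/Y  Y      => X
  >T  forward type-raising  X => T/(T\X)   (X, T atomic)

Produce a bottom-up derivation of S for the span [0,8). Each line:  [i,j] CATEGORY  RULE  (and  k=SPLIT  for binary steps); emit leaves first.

[0,1] PP/N  lex  "a"
[1,2] (N/(PP/N))/NP  lex  "here"
[2,3] NP/S  lex  "with"
[3,4] NP  lex  "park"
[3,4] S/(S\NP)  >T
[4,5] S\NP  lex  "from"
[3,5] S  >  k=4
[2,5] NP  >  k=3
[1,5] N/(PP/N)  >  k=2
[5,6] PP/N  lex  "song"
[1,6] N  >  k=5
[0,6] PP  >  k=1
[6,7] PP\N  lex  "in"
[7,8] (S\PP)\(PP\N)  lex  "sent"
[6,8] S\PP  <  k=7
[0,8] S  <  k=6

[0,8] S   <
  [0,6] PP   >
    [0,1] "a" : PP/N
    [1,6] N   >
      [1,5] N/(PP/N)   >
        [1,2] "here" : (N/(PP/N))/NP
        [2,5] NP   >
          [2,3] "with" : NP/S
          [3,5] S   >
            [3,4] S/(S\NP)   >T
              [3,4] "park" : NP
            [4,5] "from" : S\NP
      [5,6] "song" : PP/N
  [6,8] S\PP   <
    [6,7] "in" : PP\N
    [7,8] "sent" : (S\PP)\(PP\N)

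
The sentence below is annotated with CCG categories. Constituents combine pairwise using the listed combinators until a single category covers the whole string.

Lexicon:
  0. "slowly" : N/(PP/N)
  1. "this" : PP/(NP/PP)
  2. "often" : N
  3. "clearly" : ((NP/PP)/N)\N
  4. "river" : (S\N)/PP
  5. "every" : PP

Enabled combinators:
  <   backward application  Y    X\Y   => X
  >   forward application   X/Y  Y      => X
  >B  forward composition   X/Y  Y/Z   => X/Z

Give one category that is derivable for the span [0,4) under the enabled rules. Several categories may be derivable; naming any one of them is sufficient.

N

[0,6] S   <
  [0,4] N   >
    [0,1] "slowly" : N/(PP/N)
    [1,4] PP/N   >B
      [1,2] "this" : PP/(NP/PP)
      [2,4] (NP/PP)/N   <
        [2,3] "often" : N
        [3,4] "clearly" : ((NP/PP)/N)\N
  [4,6] S\N   >
    [4,5] "river" : (S\N)/PP
    [5,6] "every" : PP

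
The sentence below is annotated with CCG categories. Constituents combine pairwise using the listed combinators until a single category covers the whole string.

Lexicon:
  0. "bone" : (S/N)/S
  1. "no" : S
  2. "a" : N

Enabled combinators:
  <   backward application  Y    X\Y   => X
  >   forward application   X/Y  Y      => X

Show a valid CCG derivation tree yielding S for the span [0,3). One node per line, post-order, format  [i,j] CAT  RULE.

[0,3] S   >
  [0,2] S/N   >
    [0,1] "bone" : (S/N)/S
    [1,2] "no" : S
  [2,3] "a" : N

[0,1] (S/N)/S  lex  "bone"
[1,2] S  lex  "no"
[0,2] S/N  >  k=1
[2,3] N  lex  "a"
[0,3] S  >  k=2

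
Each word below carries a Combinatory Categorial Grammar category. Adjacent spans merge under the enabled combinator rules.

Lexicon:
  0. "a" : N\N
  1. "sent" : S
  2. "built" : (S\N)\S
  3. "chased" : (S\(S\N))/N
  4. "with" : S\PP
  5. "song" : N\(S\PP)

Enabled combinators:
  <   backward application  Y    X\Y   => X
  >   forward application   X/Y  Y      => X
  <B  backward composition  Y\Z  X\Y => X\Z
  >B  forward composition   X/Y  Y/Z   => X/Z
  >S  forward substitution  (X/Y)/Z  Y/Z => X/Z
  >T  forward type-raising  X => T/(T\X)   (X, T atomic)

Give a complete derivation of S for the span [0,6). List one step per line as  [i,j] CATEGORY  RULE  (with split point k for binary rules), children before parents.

[0,1] N\N  lex  "a"
[1,2] S  lex  "sent"
[2,3] (S\N)\S  lex  "built"
[1,3] S\N  <  k=2
[0,3] S\N  <B  k=1
[3,4] (S\(S\N))/N  lex  "chased"
[4,5] S\PP  lex  "with"
[5,6] N\(S\PP)  lex  "song"
[4,6] N  <  k=5
[3,6] S\(S\N)  >  k=4
[0,6] S  <  k=3

[0,6] S   <
  [0,3] S\N   <B
    [0,1] "a" : N\N
    [1,3] S\N   <
      [1,2] "sent" : S
      [2,3] "built" : (S\N)\S
  [3,6] S\(S\N)   >
    [3,4] "chased" : (S\(S\N))/N
    [4,6] N   <
      [4,5] "with" : S\PP
      [5,6] "song" : N\(S\PP)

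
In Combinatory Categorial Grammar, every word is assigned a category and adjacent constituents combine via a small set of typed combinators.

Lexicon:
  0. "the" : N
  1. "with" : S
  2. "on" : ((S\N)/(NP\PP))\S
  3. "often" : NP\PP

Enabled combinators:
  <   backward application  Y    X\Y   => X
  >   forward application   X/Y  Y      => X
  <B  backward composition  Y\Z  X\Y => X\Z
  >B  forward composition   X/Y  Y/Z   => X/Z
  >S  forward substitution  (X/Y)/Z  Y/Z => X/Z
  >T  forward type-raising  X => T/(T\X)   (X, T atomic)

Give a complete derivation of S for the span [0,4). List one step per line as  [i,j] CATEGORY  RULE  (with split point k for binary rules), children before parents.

[0,4] S   <
  [0,1] "the" : N
  [1,4] S\N   >
    [1,3] (S\N)/(NP\PP)   <
      [1,2] "with" : S
      [2,3] "on" : ((S\N)/(NP\PP))\S
    [3,4] "often" : NP\PP

[0,1] N  lex  "the"
[1,2] S  lex  "with"
[2,3] ((S\N)/(NP\PP))\S  lex  "on"
[1,3] (S\N)/(NP\PP)  <  k=2
[3,4] NP\PP  lex  "often"
[1,4] S\N  >  k=3
[0,4] S  <  k=1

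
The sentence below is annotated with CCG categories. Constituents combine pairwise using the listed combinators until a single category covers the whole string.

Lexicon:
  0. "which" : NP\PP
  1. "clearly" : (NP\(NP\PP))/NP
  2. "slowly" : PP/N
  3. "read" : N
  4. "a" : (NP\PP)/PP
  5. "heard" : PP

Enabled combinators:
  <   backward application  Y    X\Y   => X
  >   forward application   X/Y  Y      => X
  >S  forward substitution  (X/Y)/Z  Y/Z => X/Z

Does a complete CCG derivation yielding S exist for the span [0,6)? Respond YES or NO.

NP\PP (NP\(NP\PP))/NP PP/N N (NP\PP)/PP PP
CKY chart[0,6] = {NP}; S ∉ chart

NO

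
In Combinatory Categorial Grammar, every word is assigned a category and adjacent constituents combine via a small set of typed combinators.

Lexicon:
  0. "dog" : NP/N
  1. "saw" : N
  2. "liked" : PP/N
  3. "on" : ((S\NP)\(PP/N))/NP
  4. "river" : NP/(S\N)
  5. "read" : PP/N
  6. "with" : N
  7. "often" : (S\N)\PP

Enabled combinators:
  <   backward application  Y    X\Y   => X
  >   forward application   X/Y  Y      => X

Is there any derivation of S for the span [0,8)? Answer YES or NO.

YES

[0,8] S   <
  [0,2] NP   >
    [0,1] "dog" : NP/N
    [1,2] "saw" : N
  [2,8] S\NP   <
    [2,3] "liked" : PP/N
    [3,8] (S\NP)\(PP/N)   >
      [3,4] "on" : ((S\NP)\(PP/N))/NP
      [4,8] NP   >
        [4,5] "river" : NP/(S\N)
        [5,8] S\N   <
          [5,7] PP   >
            [5,6] "read" : PP/N
            [6,7] "with" : N
          [7,8] "often" : (S\N)\PP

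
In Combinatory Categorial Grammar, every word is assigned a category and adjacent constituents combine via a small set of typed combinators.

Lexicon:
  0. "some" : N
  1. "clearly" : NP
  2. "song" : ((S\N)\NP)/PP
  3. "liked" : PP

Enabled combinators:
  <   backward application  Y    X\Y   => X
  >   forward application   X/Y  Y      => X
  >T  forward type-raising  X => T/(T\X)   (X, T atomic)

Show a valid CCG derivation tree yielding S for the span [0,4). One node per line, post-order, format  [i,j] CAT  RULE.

[0,4] S   >
  [0,1] S/(S\N)   >T
    [0,1] "some" : N
  [1,4] S\N   <
    [1,2] "clearly" : NP
    [2,4] (S\N)\NP   >
      [2,3] "song" : ((S\N)\NP)/PP
      [3,4] "liked" : PP

[0,1] N  lex  "some"
[0,1] S/(S\N)  >T
[1,2] NP  lex  "clearly"
[2,3] ((S\N)\NP)/PP  lex  "song"
[3,4] PP  lex  "liked"
[2,4] (S\N)\NP  >  k=3
[1,4] S\N  <  k=2
[0,4] S  >  k=1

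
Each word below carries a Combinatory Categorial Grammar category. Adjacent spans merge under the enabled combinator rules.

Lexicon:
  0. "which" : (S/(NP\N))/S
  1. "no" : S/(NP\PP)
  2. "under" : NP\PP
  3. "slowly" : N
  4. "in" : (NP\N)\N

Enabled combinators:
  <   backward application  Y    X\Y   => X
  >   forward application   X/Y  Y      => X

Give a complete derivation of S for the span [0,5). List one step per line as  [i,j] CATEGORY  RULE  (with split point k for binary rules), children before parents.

[0,5] S   >
  [0,3] S/(NP\N)   >
    [0,1] "which" : (S/(NP\N))/S
    [1,3] S   >
      [1,2] "no" : S/(NP\PP)
      [2,3] "under" : NP\PP
  [3,5] NP\N   <
    [3,4] "slowly" : N
    [4,5] "in" : (NP\N)\N

[0,1] (S/(NP\N))/S  lex  "which"
[1,2] S/(NP\PP)  lex  "no"
[2,3] NP\PP  lex  "under"
[1,3] S  >  k=2
[0,3] S/(NP\N)  >  k=1
[3,4] N  lex  "slowly"
[4,5] (NP\N)\N  lex  "in"
[3,5] NP\N  <  k=4
[0,5] S  >  k=3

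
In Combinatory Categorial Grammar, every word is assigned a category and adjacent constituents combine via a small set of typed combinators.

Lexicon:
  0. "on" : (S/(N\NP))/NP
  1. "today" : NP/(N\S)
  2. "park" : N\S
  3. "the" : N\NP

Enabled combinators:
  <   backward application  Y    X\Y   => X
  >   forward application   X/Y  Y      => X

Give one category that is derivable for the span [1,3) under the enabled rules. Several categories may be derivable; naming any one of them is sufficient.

[0,4] S   >
  [0,3] S/(N\NP)   >
    [0,1] "on" : (S/(N\NP))/NP
    [1,3] NP   >
      [1,2] "today" : NP/(N\S)
      [2,3] "park" : N\S
  [3,4] "the" : N\NP

NP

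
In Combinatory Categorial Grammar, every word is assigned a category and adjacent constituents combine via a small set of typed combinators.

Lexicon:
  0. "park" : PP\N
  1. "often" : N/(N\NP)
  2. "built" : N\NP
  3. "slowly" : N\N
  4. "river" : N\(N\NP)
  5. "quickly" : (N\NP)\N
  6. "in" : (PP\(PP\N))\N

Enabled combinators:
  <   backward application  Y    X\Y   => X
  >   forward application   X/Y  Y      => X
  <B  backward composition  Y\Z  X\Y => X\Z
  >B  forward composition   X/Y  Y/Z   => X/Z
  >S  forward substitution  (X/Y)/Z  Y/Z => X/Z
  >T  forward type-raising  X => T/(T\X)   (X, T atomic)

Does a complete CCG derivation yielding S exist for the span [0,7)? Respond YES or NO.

NO

PP\N N/(N\NP) N\NP N\N N\(N\NP) (N\NP)\N (PP\(PP\N))\N
CKY chart[0,7] = {N/(N\PP), NP/(NP\PP), PP, PP/(PP\PP), S/(S\PP)}; S ∉ chart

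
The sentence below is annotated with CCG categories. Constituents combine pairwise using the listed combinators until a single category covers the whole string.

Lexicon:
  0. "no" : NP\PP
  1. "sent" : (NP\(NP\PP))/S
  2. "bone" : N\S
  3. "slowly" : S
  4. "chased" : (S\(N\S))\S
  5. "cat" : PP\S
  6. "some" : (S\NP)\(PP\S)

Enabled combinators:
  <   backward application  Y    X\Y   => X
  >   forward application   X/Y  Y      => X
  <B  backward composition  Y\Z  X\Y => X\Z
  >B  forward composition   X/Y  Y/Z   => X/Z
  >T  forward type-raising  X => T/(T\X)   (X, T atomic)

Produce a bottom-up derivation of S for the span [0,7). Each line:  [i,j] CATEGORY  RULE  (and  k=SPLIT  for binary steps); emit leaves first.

[0,1] NP\PP  lex  "no"
[1,2] (NP\(NP\PP))/S  lex  "sent"
[2,3] N\S  lex  "bone"
[3,4] S  lex  "slowly"
[4,5] (S\(N\S))\S  lex  "chased"
[3,5] S\(N\S)  <  k=4
[2,5] S  <  k=3
[1,5] NP\(NP\PP)  >  k=2
[0,5] NP  <  k=1
[5,6] PP\S  lex  "cat"
[6,7] (S\NP)\(PP\S)  lex  "some"
[5,7] S\NP  <  k=6
[0,7] S  <  k=5

[0,7] S   <
  [0,5] NP   <
    [0,1] "no" : NP\PP
    [1,5] NP\(NP\PP)   >
      [1,2] "sent" : (NP\(NP\PP))/S
      [2,5] S   <
        [2,3] "bone" : N\S
        [3,5] S\(N\S)   <
          [3,4] "slowly" : S
          [4,5] "chased" : (S\(N\S))\S
  [5,7] S\NP   <
    [5,6] "cat" : PP\S
    [6,7] "some" : (S\NP)\(PP\S)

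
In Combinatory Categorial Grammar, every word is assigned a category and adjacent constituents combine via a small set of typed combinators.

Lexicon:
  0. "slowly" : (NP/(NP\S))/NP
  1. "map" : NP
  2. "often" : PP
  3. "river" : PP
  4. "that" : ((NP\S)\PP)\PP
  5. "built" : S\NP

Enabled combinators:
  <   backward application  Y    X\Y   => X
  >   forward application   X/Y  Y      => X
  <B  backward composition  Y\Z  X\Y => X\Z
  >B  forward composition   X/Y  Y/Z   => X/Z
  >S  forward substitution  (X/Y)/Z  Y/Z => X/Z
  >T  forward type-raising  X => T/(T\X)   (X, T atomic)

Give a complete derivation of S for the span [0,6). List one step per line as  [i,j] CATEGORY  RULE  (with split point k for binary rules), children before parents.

[0,1] (NP/(NP\S))/NP  lex  "slowly"
[1,2] NP  lex  "map"
[0,2] NP/(NP\S)  >  k=1
[2,3] PP  lex  "often"
[3,4] PP  lex  "river"
[4,5] ((NP\S)\PP)\PP  lex  "that"
[3,5] (NP\S)\PP  <  k=4
[2,5] NP\S  <  k=3
[0,5] NP  >  k=2
[5,6] S\NP  lex  "built"
[0,6] S  <  k=5

[0,6] S   <
  [0,5] NP   >
    [0,2] NP/(NP\S)   >
      [0,1] "slowly" : (NP/(NP\S))/NP
      [1,2] "map" : NP
    [2,5] NP\S   <
      [2,3] "often" : PP
      [3,5] (NP\S)\PP   <
        [3,4] "river" : PP
        [4,5] "that" : ((NP\S)\PP)\PP
  [5,6] "built" : S\NP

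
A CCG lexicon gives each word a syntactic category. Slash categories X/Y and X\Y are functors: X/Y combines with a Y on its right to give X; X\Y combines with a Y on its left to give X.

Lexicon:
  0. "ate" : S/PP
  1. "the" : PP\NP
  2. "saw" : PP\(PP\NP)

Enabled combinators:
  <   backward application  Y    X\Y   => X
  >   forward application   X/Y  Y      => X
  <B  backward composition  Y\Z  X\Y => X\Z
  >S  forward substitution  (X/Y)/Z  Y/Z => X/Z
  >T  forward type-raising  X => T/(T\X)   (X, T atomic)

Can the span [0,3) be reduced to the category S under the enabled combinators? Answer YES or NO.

YES

[0,3] S   >
  [0,1] "ate" : S/PP
  [1,3] PP   <
    [1,2] "the" : PP\NP
    [2,3] "saw" : PP\(PP\NP)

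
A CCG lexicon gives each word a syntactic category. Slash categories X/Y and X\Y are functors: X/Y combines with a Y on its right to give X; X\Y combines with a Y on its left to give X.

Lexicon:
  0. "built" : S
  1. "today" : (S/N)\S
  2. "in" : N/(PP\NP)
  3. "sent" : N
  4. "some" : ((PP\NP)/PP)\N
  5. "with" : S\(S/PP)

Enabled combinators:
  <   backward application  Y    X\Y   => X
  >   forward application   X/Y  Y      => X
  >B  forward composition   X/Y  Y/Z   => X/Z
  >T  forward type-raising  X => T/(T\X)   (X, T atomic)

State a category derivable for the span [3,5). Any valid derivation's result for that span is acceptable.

(PP\NP)/PP

[0,6] S   <
  [0,5] S/PP   >B
    [0,2] S/N   <
      [0,1] "built" : S
      [1,2] "today" : (S/N)\S
    [2,5] N/PP   >B
      [2,3] "in" : N/(PP\NP)
      [3,5] (PP\NP)/PP   <
        [3,4] "sent" : N
        [4,5] "some" : ((PP\NP)/PP)\N
  [5,6] "with" : S\(S/PP)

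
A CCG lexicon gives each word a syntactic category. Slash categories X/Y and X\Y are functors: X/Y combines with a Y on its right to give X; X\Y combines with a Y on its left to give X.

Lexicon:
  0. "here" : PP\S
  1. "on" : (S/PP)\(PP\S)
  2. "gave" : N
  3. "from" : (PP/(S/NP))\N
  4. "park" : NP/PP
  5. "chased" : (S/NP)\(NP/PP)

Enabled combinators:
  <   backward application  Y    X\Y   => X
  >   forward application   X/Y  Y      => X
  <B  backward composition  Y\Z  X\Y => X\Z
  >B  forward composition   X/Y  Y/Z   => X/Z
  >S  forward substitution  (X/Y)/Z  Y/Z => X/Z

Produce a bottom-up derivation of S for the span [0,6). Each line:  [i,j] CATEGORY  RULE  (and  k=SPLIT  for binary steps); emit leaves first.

[0,1] PP\S  lex  "here"
[1,2] (S/PP)\(PP\S)  lex  "on"
[0,2] S/PP  <  k=1
[2,3] N  lex  "gave"
[3,4] (PP/(S/NP))\N  lex  "from"
[2,4] PP/(S/NP)  <  k=3
[4,5] NP/PP  lex  "park"
[5,6] (S/NP)\(NP/PP)  lex  "chased"
[4,6] S/NP  <  k=5
[2,6] PP  >  k=4
[0,6] S  >  k=2

[0,6] S   >
  [0,2] S/PP   <
    [0,1] "here" : PP\S
    [1,2] "on" : (S/PP)\(PP\S)
  [2,6] PP   >
    [2,4] PP/(S/NP)   <
      [2,3] "gave" : N
      [3,4] "from" : (PP/(S/NP))\N
    [4,6] S/NP   <
      [4,5] "park" : NP/PP
      [5,6] "chased" : (S/NP)\(NP/PP)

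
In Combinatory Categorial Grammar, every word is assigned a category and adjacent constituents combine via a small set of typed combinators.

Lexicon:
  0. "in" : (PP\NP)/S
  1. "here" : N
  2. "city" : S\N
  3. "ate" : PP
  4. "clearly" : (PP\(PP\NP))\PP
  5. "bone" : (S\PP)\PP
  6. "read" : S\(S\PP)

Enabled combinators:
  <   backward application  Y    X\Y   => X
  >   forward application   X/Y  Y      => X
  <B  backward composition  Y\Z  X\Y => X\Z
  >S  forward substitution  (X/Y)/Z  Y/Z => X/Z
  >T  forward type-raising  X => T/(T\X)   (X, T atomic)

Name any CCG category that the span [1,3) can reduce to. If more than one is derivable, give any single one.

[0,7] S   <
  [0,6] S\PP   <
    [0,5] PP   <
      [0,3] PP\NP   >
        [0,1] "in" : (PP\NP)/S
        [1,3] S   >
          [1,2] S/(S\N)   >T
            [1,2] "here" : N
          [2,3] "city" : S\N
      [3,5] PP\(PP\NP)   <
        [3,4] "ate" : PP
        [4,5] "clearly" : (PP\(PP\NP))\PP
    [5,6] "bone" : (S\PP)\PP
  [6,7] "read" : S\(S\PP)

S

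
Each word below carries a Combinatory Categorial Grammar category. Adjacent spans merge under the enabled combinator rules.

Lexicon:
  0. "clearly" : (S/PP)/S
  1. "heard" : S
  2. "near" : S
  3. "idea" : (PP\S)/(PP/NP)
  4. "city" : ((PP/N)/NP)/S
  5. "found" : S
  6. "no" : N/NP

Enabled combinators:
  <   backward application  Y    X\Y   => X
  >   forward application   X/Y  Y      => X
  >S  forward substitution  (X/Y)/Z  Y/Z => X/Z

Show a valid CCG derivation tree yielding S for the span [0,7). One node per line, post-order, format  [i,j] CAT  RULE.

[0,7] S   >
  [0,2] S/PP   >
    [0,1] "clearly" : (S/PP)/S
    [1,2] "heard" : S
  [2,7] PP   <
    [2,3] "near" : S
    [3,7] PP\S   >
      [3,4] "idea" : (PP\S)/(PP/NP)
      [4,7] PP/NP   >S
        [4,6] (PP/N)/NP   >
          [4,5] "city" : ((PP/N)/NP)/S
          [5,6] "found" : S
        [6,7] "no" : N/NP

[0,1] (S/PP)/S  lex  "clearly"
[1,2] S  lex  "heard"
[0,2] S/PP  >  k=1
[2,3] S  lex  "near"
[3,4] (PP\S)/(PP/NP)  lex  "idea"
[4,5] ((PP/N)/NP)/S  lex  "city"
[5,6] S  lex  "found"
[4,6] (PP/N)/NP  >  k=5
[6,7] N/NP  lex  "no"
[4,7] PP/NP  >S  k=6
[3,7] PP\S  >  k=4
[2,7] PP  <  k=3
[0,7] S  >  k=2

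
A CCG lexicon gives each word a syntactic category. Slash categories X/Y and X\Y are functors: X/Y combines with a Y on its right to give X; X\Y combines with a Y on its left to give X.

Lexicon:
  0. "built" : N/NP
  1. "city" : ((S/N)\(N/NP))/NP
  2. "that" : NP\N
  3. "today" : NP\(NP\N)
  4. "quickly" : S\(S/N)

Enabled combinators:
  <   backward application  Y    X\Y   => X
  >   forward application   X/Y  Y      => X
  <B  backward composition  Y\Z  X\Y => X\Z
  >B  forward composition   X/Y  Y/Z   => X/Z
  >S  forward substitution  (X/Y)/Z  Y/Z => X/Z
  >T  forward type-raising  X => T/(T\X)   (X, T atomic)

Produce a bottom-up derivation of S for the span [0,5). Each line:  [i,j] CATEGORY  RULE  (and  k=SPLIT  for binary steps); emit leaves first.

[0,5] S   <
  [0,4] S/N   <
    [0,1] "built" : N/NP
    [1,4] (S/N)\(N/NP)   >
      [1,2] "city" : ((S/N)\(N/NP))/NP
      [2,4] NP   <
        [2,3] "that" : NP\N
        [3,4] "today" : NP\(NP\N)
  [4,5] "quickly" : S\(S/N)

[0,1] N/NP  lex  "built"
[1,2] ((S/N)\(N/NP))/NP  lex  "city"
[2,3] NP\N  lex  "that"
[3,4] NP\(NP\N)  lex  "today"
[2,4] NP  <  k=3
[1,4] (S/N)\(N/NP)  >  k=2
[0,4] S/N  <  k=1
[4,5] S\(S/N)  lex  "quickly"
[0,5] S  <  k=4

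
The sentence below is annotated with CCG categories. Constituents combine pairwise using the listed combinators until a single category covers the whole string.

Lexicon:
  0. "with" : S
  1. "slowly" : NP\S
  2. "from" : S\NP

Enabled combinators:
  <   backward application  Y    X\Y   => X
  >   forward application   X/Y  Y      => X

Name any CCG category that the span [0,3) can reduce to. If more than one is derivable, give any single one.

S

[0,3] S   <
  [0,2] NP   <
    [0,1] "with" : S
    [1,2] "slowly" : NP\S
  [2,3] "from" : S\NP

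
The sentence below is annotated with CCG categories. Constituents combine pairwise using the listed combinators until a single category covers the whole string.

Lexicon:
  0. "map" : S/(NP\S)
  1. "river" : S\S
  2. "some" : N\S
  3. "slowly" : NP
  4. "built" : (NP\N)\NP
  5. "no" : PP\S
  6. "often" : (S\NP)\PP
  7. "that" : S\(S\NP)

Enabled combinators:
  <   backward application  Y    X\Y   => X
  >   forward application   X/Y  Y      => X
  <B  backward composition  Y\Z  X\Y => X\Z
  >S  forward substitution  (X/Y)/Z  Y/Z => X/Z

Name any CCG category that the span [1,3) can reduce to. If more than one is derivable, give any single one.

N\S

[0,8] S   <
  [0,7] S\NP   <
    [0,6] PP   <
      [0,5] S   >
        [0,1] "map" : S/(NP\S)
        [1,5] NP\S   <B
          [1,3] N\S   <B
            [1,2] "river" : S\S
            [2,3] "some" : N\S
          [3,5] NP\N   <
            [3,4] "slowly" : NP
            [4,5] "built" : (NP\N)\NP
      [5,6] "no" : PP\S
    [6,7] "often" : (S\NP)\PP
  [7,8] "that" : S\(S\NP)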